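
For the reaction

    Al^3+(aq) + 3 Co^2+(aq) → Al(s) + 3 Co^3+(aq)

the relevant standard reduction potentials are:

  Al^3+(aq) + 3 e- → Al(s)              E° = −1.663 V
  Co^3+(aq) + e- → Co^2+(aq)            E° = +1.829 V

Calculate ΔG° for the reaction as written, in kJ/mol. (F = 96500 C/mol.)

In the reaction as written Al^3+(aq) is reduced, so the Al³⁺/Al couple is the cathode and Co³⁺/Co²⁺ is the anode.
E°cell = −1.663 − (+1.829) = −3.492 V; balancing electrons gives n = 3.
ΔG° = −nFE°cell = −(3)(96500)(−3.492) J/mol = +1011 kJ/mol.

+1011 kJ/mol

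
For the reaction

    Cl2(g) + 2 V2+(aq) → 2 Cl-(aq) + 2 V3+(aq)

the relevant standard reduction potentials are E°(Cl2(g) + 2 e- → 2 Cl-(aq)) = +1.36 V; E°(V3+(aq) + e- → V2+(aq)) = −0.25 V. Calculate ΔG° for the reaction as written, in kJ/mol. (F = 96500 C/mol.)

−311 kJ/mol

In the reaction as written Cl2(g) is reduced, so the Cl₂/Cl⁻ couple is the cathode and V³⁺/V²⁺ is the anode.
E°cell = +1.36 − (−0.25) = +1.61 V; balancing electrons gives n = 2.
ΔG° = −nFE°cell = −(2)(96500)(+1.61) J/mol = −311 kJ/mol.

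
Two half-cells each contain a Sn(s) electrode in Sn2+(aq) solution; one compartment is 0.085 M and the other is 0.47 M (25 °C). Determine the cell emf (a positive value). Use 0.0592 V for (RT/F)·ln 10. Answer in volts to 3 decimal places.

For a concentration cell E°cell = 0, since both electrodes use the same couple.
The compartment with the higher Sn2+(aq) concentration (0.47 M) acts as the cathode; ions are reduced there and produced at the dilute (0.085 M) anode.
With n = 2, Ecell = −(0.0592/2)·log([dilute]/[conc]) = −(0.0592/2)·log(0.085/0.47) = +0.022 V.

0.022 V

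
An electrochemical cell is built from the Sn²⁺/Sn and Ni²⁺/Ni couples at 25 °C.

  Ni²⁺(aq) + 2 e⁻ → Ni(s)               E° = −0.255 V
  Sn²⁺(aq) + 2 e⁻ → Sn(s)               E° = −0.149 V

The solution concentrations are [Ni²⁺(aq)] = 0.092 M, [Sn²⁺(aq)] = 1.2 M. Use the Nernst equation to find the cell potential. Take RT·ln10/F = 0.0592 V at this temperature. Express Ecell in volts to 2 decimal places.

Sn²⁺/Sn is reduced (cathode, E° = −0.149 V) and Ni²⁺/Ni is oxidized (anode).
E°cell = E°cat − E°an = −0.149 − (−0.255) = +0.106 V; n = 2.
Balancing gives Sn²⁺(aq) + Ni(s) → Sn(s) + Ni²⁺(aq); hence Q = [Ni²⁺(aq)] / [Sn²⁺(aq)] = 0.0767 (log Q = −1.115).
Applying E = E° − (RT ln10/nF)·log Q gives +0.106 − (0.0592/2)(−1.115) = +0.14 V.

+0.14 V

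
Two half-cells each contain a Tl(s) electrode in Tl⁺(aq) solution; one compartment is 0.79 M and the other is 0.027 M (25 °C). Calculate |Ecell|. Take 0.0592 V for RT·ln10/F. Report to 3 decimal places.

0.087 V

For a concentration cell E°cell = 0, since both electrodes use the same couple.
The compartment with the higher Tl⁺(aq) concentration (0.79 M) acts as the cathode; ions are reduced there and produced at the dilute (0.027 M) anode.
With n = 1, Ecell = −(0.0592/1)·log([dilute]/[conc]) = −(0.0592/1)·log(0.027/0.79) = +0.087 V.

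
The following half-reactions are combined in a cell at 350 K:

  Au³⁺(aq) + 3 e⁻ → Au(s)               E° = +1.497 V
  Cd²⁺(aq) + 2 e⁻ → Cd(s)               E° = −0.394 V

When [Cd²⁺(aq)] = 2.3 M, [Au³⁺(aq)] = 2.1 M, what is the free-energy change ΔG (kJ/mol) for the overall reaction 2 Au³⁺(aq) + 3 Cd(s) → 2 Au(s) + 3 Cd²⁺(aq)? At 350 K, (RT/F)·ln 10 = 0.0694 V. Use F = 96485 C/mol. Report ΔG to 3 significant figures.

The standard cell potential is +1.497 − (−0.394) = +1.891 V, with n = 6 electrons in the balanced equation.
Here Q = [Cd²⁺(aq)]^3 / [Au³⁺(aq)]^2 = 2.76 (log Q = 0.441), giving E = +1.891 − (0.0694/6)·(0.441) = +1.8859 V.
Then ΔG = −nFE = −6 × 96485 × +1.8859 J/mol = −1090 kJ/mol.

−1090 kJ/mol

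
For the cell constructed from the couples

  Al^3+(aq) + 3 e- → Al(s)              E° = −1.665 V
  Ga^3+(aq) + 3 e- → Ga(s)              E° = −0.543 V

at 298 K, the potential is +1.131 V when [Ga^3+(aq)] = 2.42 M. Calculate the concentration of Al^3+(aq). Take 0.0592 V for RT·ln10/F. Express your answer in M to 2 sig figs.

Ga³⁺/Ga is the cathode (higher E°); E°cell = −0.543 − (−1.665) = +1.122 V with n = 3.
From the Nernst equation, log Q = n(E° − E)/0.0592 = 3·(+1.122 − (+1.131))/0.0592 = −0.456.
Balancing electrons gives Ga^3+(aq) + Al(s) → Ga(s) + Al^3+(aq); thus Q = [Al^3+(aq)] / [Ga^3+(aq)].
Isolating [Al^3+(aq)] in Q = 10^{−0.456} yields log [Al^3+(aq)] = −0.072, i.e. 0.85 M.

0.85 M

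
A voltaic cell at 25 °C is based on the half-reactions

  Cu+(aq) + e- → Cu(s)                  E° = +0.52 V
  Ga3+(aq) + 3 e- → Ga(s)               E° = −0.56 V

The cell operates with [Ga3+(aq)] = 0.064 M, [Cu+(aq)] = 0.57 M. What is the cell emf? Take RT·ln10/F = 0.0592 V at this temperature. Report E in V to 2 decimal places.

+1.09 V

Since E°(Cu⁺/Cu) > E°(Ga³⁺/Ga), Cu⁺/Cu serves as the cathode.
E°cell = E°cat − E°an = +0.52 − (−0.56) = +1.08 V; n = 3.
Balancing gives 3 Cu+(aq) + Ga(s) → 3 Cu(s) + Ga3+(aq); hence Q = [Ga3+(aq)] / [Cu+(aq)]^3 = 0.346 (log Q = −0.461).
Applying E = E° − (RT ln10/nF)·log Q gives +1.08 − (0.0592/3)(−0.461) = +1.09 V.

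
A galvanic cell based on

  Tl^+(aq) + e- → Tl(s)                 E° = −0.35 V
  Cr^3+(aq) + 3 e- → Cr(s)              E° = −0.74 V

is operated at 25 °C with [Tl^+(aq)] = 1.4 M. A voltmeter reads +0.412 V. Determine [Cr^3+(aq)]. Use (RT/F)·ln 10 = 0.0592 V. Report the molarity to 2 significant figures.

With Tl⁺/Tl at the cathode and Cr³⁺/Cr at the anode, E°cell = −0.35 − (−0.74) = +0.39 V (n = 3).
Rearranging E = E° − (0.0592/n)·log Q gives log Q = 3(+0.39 − (+0.412))/0.0592 = −1.115.
For 3 Tl^+(aq) + Cr(s) → 3 Tl(s) + Cr^3+(aq), the reaction quotient is Q = [Cr^3+(aq)] / [Tl^+(aq)]^3.
Substituting the known concentrations and solving, log [Cr^3+(aq)] = −0.677 and [Cr^3+(aq)] = 0.21 M.

0.21 M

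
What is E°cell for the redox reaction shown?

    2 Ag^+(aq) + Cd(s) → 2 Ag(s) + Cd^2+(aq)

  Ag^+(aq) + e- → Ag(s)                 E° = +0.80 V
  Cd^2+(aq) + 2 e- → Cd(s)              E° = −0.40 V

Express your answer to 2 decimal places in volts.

In the reaction as written, Ag^+(aq) is reduced (cathode) and Cd^2+(aq) is produced by oxidation at the anode.
E°cell = E°(cathode) − E°(anode) = +0.80 − (−0.40) = +1.20 V.
The positive value indicates the reaction is spontaneous as written.

+1.20 V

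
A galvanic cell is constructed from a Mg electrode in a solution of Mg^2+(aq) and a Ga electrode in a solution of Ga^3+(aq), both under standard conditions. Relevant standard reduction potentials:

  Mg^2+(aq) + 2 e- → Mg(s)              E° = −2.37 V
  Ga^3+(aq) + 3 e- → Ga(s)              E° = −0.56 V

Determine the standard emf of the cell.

The Ga³⁺/Ga couple has the higher E°, so Ga ion is reduced (cathode) and Mg is oxidized (anode).
E°cell = E°(cathode) − E°(anode) = −0.56 − (−2.37) = +1.81 V.

+1.81 V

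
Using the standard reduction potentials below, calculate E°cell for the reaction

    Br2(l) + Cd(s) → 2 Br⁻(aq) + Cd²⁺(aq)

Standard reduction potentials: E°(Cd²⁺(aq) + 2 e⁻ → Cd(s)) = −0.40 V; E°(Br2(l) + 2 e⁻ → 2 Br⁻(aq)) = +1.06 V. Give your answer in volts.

+1.46 V

In the reaction as written, Br2(l) is reduced (cathode) and Cd²⁺(aq) is produced by oxidation at the anode.
E°cell = E°(cathode) − E°(anode) = +1.06 − (−0.40) = +1.46 V.
The positive value indicates the reaction is spontaneous as written.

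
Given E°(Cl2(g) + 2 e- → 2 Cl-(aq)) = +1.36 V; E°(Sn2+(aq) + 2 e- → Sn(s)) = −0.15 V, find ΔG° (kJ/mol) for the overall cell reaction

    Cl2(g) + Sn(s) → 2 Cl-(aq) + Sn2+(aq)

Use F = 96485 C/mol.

In the reaction as written Cl2(g) is reduced, so the Cl₂/Cl⁻ couple is the cathode and Sn²⁺/Sn is the anode.
E°cell = +1.36 − (−0.15) = +1.51 V; balancing electrons gives n = 2.
ΔG° = −nFE°cell = −(2)(96485)(+1.51) J/mol = −291 kJ/mol.

−291 kJ/mol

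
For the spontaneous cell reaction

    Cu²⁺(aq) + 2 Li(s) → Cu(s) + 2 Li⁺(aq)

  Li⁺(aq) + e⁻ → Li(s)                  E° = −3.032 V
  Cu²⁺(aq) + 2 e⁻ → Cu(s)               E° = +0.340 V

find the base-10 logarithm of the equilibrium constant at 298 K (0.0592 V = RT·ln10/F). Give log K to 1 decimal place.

log K = 113.9

The Cu²⁺/Cu couple is reduced (cathode); E°cell = +0.340 − (−3.032) = +3.372 V with n = 2.
At equilibrium E = 0, so log K = nE°cell / 0.0592 = (2)(+3.372) / 0.0592 = 113.9.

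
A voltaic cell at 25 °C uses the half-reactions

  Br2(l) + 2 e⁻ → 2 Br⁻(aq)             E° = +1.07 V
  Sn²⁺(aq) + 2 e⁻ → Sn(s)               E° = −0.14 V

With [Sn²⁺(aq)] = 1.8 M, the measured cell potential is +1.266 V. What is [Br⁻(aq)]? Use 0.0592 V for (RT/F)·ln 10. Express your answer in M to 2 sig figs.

The Br₂/Br⁻ couple has the larger reduction potential, so it is the cathode: E°cell = +1.07 − (−0.14) = +1.21 V and n = 2.
Rearranging E = E° − (0.0592/n)·log Q gives log Q = 2(+1.21 − (+1.266))/0.0592 = −1.892.
The balanced reaction is Br2(l) + Sn(s) → 2 Br⁻(aq) + Sn²⁺(aq), so Q = [Br⁻(aq)]^2·[Sn²⁺(aq)].
Solving for the unknown gives log [Br⁻(aq)] = −1.074, so [Br⁻(aq)] ≈ 0.084 M.

0.084 M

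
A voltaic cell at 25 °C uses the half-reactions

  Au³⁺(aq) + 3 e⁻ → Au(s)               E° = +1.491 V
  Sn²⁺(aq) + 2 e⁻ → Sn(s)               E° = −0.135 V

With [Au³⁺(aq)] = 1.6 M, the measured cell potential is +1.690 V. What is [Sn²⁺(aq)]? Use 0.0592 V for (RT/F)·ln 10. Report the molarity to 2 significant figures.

The Au³⁺/Au couple has the larger reduction potential, so it is the cathode: E°cell = +1.491 − (−0.135) = +1.626 V and n = 6.
Since E = E° − (0.0592/n)·log Q, log Q = n(E° − E)/0.0592 = −6.486.
Balancing electrons gives 2 Au³⁺(aq) + 3 Sn(s) → 2 Au(s) + 3 Sn²⁺(aq); thus Q = [Sn²⁺(aq)]^3 / [Au³⁺(aq)]^2.
Isolating [Sn²⁺(aq)] in Q = 10^{−6.486} yields log [Sn²⁺(aq)] = −2.026, i.e. 0.0094 M.

0.0094 M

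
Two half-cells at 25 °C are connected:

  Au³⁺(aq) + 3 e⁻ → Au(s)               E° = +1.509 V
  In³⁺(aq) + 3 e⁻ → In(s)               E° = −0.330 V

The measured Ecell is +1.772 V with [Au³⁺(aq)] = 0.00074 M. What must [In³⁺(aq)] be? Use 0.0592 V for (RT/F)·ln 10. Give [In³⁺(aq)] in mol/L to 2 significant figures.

1.8 M

The Au³⁺/Au couple has the larger reduction potential, so it is the cathode: E°cell = +1.509 − (−0.330) = +1.839 V and n = 3.
Since E = E° − (0.0592/n)·log Q, log Q = n(E° − E)/0.0592 = 3.395.
For Au³⁺(aq) + In(s) → Au(s) + In³⁺(aq), the reaction quotient is Q = [In³⁺(aq)] / [Au³⁺(aq)].
Isolating [In³⁺(aq)] in Q = 10^{3.395} yields log [In³⁺(aq)] = 0.264, i.e. 1.8 M.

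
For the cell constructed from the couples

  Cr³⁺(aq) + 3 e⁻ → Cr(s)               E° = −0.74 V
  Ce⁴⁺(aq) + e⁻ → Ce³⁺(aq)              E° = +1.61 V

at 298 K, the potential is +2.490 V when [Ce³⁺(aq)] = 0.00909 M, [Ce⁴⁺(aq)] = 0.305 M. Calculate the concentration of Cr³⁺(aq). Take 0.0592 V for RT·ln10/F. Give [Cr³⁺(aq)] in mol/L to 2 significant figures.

With Ce⁴⁺/Ce³⁺ at the cathode and Cr³⁺/Cr at the anode, E°cell = +1.61 − (−0.74) = +2.35 V (n = 3).
Since E = E° − (0.0592/n)·log Q, log Q = n(E° − E)/0.0592 = −7.095.
For 3 Ce⁴⁺(aq) + Cr(s) → 3 Ce³⁺(aq) + Cr³⁺(aq), the reaction quotient is Q = ([Ce³⁺(aq)]^3·[Cr³⁺(aq)]) / [Ce⁴⁺(aq)]^3.
Substituting the known concentrations and solving, log [Cr³⁺(aq)] = −2.518 and [Cr³⁺(aq)] = 0.0030 M.

0.0030 M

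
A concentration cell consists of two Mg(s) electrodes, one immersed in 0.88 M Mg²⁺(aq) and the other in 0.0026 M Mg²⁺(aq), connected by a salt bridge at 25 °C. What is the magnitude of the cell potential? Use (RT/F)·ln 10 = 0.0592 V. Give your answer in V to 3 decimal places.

0.075 V

For a concentration cell E°cell = 0, since both electrodes use the same couple.
The compartment with the higher Mg²⁺(aq) concentration (0.88 M) acts as the cathode; ions are reduced there and produced at the dilute (0.0026 M) anode.
With n = 2, Ecell = −(0.0592/2)·log([dilute]/[conc]) = −(0.0592/2)·log(0.0026/0.88) = +0.075 V.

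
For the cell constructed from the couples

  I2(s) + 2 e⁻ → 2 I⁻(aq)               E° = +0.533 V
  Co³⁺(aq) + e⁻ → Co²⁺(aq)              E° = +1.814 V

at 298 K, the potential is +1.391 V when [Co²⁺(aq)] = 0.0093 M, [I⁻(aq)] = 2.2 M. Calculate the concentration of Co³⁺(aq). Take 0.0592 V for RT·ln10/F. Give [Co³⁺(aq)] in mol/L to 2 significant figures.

0.30 M

Co³⁺/Co²⁺ is the cathode (higher E°); E°cell = +1.814 − (+0.533) = +1.281 V with n = 2.
Since E = E° − (0.0592/n)·log Q, log Q = n(E° − E)/0.0592 = −3.716.
Balancing electrons gives 2 Co³⁺(aq) + 2 I⁻(aq) → 2 Co²⁺(aq) + I2(s); thus Q = [Co²⁺(aq)]^2 / ([Co³⁺(aq)]^2·[I⁻(aq)]^2).
Substituting the known concentrations and solving, log [Co³⁺(aq)] = −0.516 and [Co³⁺(aq)] = 0.30 M.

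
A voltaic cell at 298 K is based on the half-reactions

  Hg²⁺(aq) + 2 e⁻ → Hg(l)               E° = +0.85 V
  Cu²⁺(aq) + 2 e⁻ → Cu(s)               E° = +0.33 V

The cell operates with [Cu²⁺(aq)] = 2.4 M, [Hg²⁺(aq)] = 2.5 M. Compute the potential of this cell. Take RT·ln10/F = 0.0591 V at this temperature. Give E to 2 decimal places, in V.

+0.52 V

Since E°(Hg²⁺/Hg) > E°(Cu²⁺/Cu), Hg²⁺/Hg serves as the cathode.
The standard potential is +0.85 − (+0.33) = +0.52 V and the balanced reaction transfers n = 2 electrons.
The balanced reaction is Hg²⁺(aq) + Cu(s) → Hg(l) + Cu²⁺(aq), so Q = [Cu²⁺(aq)] / [Hg²⁺(aq)] = 0.96 and log Q = −0.018.
Applying E = E° − (RT ln10/nF)·log Q gives +0.52 − (0.0591/2)(−0.018) = +0.52 V.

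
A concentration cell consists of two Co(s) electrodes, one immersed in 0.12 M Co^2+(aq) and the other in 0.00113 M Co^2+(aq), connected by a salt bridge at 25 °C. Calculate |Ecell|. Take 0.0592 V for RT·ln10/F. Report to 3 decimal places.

0.060 V

For a concentration cell E°cell = 0, since both electrodes use the same couple.
The compartment with the higher Co^2+(aq) concentration (0.12 M) acts as the cathode; ions are reduced there and produced at the dilute (0.00113 M) anode.
With n = 2, Ecell = −(0.0592/2)·log([dilute]/[conc]) = −(0.0592/2)·log(0.00113/0.12) = +0.060 V.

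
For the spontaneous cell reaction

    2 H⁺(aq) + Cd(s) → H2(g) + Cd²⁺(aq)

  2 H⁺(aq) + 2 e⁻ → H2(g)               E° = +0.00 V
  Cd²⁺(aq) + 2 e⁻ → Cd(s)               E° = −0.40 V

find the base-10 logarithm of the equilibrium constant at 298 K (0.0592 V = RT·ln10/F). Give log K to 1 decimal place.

log K = 13.5

The 2H⁺/H₂ couple is reduced (cathode); E°cell = +0.00 − (−0.40) = +0.40 V with n = 2.
At equilibrium E = 0, so log K = nE°cell / 0.0592 = (2)(+0.40) / 0.0592 = 13.5.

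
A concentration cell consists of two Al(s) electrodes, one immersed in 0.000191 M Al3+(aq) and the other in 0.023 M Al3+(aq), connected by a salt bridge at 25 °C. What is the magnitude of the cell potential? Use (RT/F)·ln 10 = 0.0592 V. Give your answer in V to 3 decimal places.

For a concentration cell E°cell = 0, since both electrodes use the same couple.
The compartment with the higher Al3+(aq) concentration (0.023 M) acts as the cathode; ions are reduced there and produced at the dilute (0.000191 M) anode.
With n = 3, Ecell = −(0.0592/3)·log([dilute]/[conc]) = −(0.0592/3)·log(0.000191/0.023) = +0.041 V.

0.041 V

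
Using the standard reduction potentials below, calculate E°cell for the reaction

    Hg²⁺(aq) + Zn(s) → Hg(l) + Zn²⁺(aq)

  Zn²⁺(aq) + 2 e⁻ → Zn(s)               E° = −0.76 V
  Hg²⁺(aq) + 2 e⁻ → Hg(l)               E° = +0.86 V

+1.62 V

Hg²⁺(aq) gains electrons, so the Hg²⁺/Hg couple is the cathode; the Zn²⁺/Zn couple is the anode.
E°cell = E°(cathode) − E°(anode) = +0.86 − (−0.76) = +1.62 V.
The positive value indicates the reaction is spontaneous as written.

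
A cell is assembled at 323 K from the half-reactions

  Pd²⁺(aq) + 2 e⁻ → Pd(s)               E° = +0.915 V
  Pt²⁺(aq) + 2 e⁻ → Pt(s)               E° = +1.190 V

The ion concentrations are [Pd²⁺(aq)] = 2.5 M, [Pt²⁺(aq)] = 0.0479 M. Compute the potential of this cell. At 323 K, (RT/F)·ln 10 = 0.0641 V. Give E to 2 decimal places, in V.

Pt²⁺/Pt is reduced (cathode, E° = +1.190 V) and Pd²⁺/Pd is oxidized (anode).
The standard potential is +1.190 − (+0.915) = +0.275 V and the balanced reaction transfers n = 2 electrons.
Balancing gives Pt²⁺(aq) + Pd(s) → Pt(s) + Pd²⁺(aq); hence Q = [Pd²⁺(aq)] / [Pt²⁺(aq)] = 52.2 (log Q = 1.718).
E = E° − (0.0641/n)·log Q = +0.275 − (0.0641/2)(1.718) = +0.22 V.

+0.22 V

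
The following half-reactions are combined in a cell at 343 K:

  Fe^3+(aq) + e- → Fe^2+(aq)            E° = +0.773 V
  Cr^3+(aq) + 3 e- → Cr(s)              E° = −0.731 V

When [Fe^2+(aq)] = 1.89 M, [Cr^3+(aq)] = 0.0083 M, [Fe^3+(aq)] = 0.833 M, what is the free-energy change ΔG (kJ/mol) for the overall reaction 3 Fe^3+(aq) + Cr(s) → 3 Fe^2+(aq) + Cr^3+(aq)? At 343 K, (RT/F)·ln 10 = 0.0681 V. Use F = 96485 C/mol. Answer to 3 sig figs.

−442 kJ/mol

The standard cell potential is +0.773 − (−0.731) = +1.504 V, with n = 3 electrons in the balanced equation.
Here Q = ([Fe^2+(aq)]^3·[Cr^3+(aq)]) / [Fe^3+(aq)]^3 = 0.0969 (log Q = −1.013), giving E = +1.504 − (0.0681/3)·(−1.013) = +1.5270 V.
ΔG = −nFE = −(3)(96485)(+1.5270) J/mol = −442 kJ/mol.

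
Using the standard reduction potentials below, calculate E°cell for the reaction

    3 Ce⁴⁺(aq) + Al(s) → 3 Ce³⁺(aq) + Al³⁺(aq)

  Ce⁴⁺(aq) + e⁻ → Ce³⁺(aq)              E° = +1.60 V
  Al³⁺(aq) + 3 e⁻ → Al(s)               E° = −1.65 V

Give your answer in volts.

Ce⁴⁺(aq) gains electrons, so the Ce⁴⁺/Ce³⁺ couple is the cathode; the Al³⁺/Al couple is the anode.
E°cell = E°(cathode) − E°(anode) = +1.60 − (−1.65) = +3.25 V.

+3.25 V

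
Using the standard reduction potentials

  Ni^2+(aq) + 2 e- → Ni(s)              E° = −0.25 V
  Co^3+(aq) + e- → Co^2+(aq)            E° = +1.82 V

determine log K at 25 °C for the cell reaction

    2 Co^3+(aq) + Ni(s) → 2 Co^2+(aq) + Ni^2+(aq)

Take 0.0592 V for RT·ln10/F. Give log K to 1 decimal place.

log K = 69.9

The Co³⁺/Co²⁺ couple is reduced (cathode); E°cell = +1.82 − (−0.25) = +2.07 V with n = 2.
At equilibrium E = 0, so log K = nE°cell / 0.0592 = (2)(+2.07) / 0.0592 = 69.9.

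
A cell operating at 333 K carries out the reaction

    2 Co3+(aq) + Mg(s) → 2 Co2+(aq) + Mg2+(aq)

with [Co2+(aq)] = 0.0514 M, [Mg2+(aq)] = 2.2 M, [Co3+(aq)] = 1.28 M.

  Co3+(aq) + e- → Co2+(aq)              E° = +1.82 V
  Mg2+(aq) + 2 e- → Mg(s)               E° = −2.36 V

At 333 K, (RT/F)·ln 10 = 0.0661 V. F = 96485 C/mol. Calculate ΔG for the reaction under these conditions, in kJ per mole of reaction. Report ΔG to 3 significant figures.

−822 kJ/mol

The standard cell potential is +1.82 − (−2.36) = +4.18 V, with n = 2 electrons in the balanced equation.
Q = ([Co2+(aq)]^2·[Mg2+(aq)]) / [Co3+(aq)]^2 = 0.00355, so log Q = −2.450 and E = +4.18 − (0.0661/2)(−2.450) = +4.2610 V.
Finally ΔG = −nFE = −(2)(96485 C/mol)(+4.2610 V) = −822 kJ/mol.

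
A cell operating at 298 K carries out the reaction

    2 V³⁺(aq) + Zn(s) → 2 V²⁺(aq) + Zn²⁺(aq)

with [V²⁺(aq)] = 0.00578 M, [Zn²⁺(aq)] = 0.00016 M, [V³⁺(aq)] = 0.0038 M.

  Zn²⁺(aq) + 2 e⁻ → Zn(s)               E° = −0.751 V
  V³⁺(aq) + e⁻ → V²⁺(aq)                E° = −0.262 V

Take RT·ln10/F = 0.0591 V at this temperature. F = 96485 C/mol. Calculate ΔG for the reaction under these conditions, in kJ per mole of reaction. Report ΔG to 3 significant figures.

The standard cell potential is −0.262 − (−0.751) = +0.489 V, with n = 2 electrons in the balanced equation.
Q = ([V²⁺(aq)]^2·[Zn²⁺(aq)]) / [V³⁺(aq)]^2 = 0.00037, so log Q = −3.432 and E = +0.489 − (0.0591/2)(−3.432) = +0.5904 V.
ΔG = −nFE = −(2)(96485)(+0.5904) J/mol = −114 kJ/mol.

−114 kJ/mol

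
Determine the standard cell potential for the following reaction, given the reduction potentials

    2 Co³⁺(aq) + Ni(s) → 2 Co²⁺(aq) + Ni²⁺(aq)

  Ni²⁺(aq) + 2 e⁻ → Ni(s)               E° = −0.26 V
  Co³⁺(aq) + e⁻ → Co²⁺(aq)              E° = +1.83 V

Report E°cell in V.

In the reaction as written, Co³⁺(aq) is reduced (cathode) and Ni²⁺(aq) is produced by oxidation at the anode.
E°cell = E°(cathode) − E°(anode) = +1.83 − (−0.26) = +2.09 V.

+2.09 V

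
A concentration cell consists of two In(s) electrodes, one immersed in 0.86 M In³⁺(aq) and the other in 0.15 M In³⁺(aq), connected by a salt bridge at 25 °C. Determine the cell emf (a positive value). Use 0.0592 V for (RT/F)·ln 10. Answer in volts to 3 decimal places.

For a concentration cell E°cell = 0, since both electrodes use the same couple.
The compartment with the higher In³⁺(aq) concentration (0.86 M) acts as the cathode; ions are reduced there and produced at the dilute (0.15 M) anode.
With n = 3, Ecell = −(0.0592/3)·log([dilute]/[conc]) = −(0.0592/3)·log(0.15/0.86) = +0.015 V.

0.015 V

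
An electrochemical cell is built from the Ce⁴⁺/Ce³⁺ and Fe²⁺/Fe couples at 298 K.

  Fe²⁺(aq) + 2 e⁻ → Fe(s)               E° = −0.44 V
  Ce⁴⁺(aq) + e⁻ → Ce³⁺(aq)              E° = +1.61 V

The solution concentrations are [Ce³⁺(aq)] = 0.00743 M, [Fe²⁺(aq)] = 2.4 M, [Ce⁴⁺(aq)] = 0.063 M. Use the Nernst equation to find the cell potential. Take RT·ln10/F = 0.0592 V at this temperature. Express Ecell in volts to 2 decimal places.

The Ce⁴⁺/Ce³⁺ couple has the more positive E°, so it is the cathode; Fe²⁺/Fe is the anode.
E°cell = E°cat − E°an = +1.61 − (−0.44) = +2.05 V; n = 2.
The balanced reaction is 2 Ce⁴⁺(aq) + Fe(s) → 2 Ce³⁺(aq) + Fe²⁺(aq), so Q = ([Ce³⁺(aq)]^2·[Fe²⁺(aq)]) / [Ce⁴⁺(aq)]^2 = 0.0334 and log Q = −1.476.
By the Nernst equation, E = +2.05 − (0.0592/2)·(−1.476) = +2.09 V.

+2.09 V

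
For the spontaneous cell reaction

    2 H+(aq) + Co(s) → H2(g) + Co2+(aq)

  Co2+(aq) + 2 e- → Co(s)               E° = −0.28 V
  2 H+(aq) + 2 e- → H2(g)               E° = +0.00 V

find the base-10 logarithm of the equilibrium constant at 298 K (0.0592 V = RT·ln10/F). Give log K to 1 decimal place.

log K = 9.5

The 2H⁺/H₂ couple is reduced (cathode); E°cell = +0.00 − (−0.28) = +0.28 V with n = 2.
At equilibrium E = 0, so log K = nE°cell / 0.0592 = (2)(+0.28) / 0.0592 = 9.5.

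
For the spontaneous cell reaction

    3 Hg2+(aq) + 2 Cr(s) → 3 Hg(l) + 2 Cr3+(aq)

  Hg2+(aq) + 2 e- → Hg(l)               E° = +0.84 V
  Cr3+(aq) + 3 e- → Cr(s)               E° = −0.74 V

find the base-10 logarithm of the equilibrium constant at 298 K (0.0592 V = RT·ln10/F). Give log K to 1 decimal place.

The Hg²⁺/Hg couple is reduced (cathode); E°cell = +0.84 − (−0.74) = +1.58 V with n = 6.
At equilibrium E = 0, so log K = nE°cell / 0.0592 = (6)(+1.58) / 0.0592 = 160.1.

log K = 160.1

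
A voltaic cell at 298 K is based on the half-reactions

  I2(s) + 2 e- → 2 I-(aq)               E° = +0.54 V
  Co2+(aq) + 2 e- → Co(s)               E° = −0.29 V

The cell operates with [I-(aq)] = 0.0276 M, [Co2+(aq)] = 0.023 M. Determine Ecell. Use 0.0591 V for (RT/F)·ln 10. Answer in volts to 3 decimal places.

I₂/I⁻ is reduced (cathode, E° = +0.54 V) and Co²⁺/Co is oxidized (anode).
E°cell = +0.54 − (−0.29) = +0.83 V, with n = 2 electrons transferred.
The balanced reaction is I2(s) + Co(s) → 2 I-(aq) + Co2+(aq), so Q = [I-(aq)]^2·[Co2+(aq)] = 1.75×10^−5 and log Q = −4.756.
Applying E = E° − (RT ln10/nF)·log Q gives +0.83 − (0.0591/2)(−4.756) = +0.971 V.

+0.971 V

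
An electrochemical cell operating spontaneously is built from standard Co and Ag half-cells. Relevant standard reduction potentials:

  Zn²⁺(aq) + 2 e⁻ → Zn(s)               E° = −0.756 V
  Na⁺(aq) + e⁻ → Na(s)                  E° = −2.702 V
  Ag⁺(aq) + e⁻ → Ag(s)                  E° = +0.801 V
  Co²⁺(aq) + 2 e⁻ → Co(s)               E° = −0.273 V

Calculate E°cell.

The Ag⁺/Ag couple has the higher E°, so Ag ion is reduced (cathode) and Co is oxidized (anode).
E°cell = E°(cathode) − E°(anode) = +0.801 − (−0.273) = +1.074 V.

+1.074 V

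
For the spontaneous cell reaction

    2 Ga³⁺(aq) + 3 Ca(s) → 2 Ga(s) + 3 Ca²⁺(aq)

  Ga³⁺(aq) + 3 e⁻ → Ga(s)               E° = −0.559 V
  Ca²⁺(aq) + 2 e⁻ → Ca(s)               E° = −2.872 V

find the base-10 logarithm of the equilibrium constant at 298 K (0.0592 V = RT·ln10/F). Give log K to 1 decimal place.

log K = 234.4

The Ga³⁺/Ga couple is reduced (cathode); E°cell = −0.559 − (−2.872) = +2.313 V with n = 6.
At equilibrium E = 0, so log K = nE°cell / 0.0592 = (6)(+2.313) / 0.0592 = 234.4.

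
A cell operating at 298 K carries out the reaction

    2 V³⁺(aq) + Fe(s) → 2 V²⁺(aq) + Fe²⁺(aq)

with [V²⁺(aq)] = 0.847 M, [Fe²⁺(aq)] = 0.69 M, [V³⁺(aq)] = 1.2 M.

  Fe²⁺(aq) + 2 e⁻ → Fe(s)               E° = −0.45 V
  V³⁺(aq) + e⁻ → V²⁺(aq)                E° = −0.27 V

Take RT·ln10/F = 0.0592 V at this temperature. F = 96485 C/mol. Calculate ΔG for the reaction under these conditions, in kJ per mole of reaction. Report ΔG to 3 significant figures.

With V³⁺/V²⁺ reduced at the cathode, E°cell = −0.27 − (−0.45) = +0.18 V and n = 2.
Here Q = ([V²⁺(aq)]^2·[Fe²⁺(aq)]) / [V³⁺(aq)]^2 = 0.344 (log Q = −0.464), giving E = +0.18 − (0.0592/2)·(−0.464) = +0.1937 V.
Then ΔG = −nFE = −2 × 96485 × +0.1937 J/mol = −37.4 kJ/mol.

−37.4 kJ/mol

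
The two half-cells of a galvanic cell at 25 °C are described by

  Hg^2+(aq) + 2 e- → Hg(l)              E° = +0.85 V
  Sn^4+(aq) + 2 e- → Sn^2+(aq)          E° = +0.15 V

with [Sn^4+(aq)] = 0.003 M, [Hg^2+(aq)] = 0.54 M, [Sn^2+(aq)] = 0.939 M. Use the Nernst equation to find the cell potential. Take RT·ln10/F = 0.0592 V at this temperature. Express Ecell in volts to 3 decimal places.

+0.766 V

The Hg²⁺/Hg couple has the more positive E°, so it is the cathode; Sn⁴⁺/Sn²⁺ is the anode.
The standard potential is +0.85 − (+0.15) = +0.70 V and the balanced reaction transfers n = 2 electrons.
Balancing gives Hg^2+(aq) + Sn^2+(aq) → Hg(l) + Sn^4+(aq); hence Q = [Sn^4+(aq)] / ([Hg^2+(aq)]·[Sn^2+(aq)]) = 0.00592 (log Q = −2.228).
E = E° − (0.0592/n)·log Q = +0.70 − (0.0592/2)(−2.228) = +0.766 V.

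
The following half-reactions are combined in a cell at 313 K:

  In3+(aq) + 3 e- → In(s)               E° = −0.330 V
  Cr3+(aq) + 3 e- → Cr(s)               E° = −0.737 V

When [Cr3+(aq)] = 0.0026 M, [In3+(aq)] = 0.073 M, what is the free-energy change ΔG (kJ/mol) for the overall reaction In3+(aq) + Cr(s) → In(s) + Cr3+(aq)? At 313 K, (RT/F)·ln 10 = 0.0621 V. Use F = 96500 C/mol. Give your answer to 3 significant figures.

E°cell = −0.330 − (−0.737) = +0.407 V; the balanced reaction transfers n = 3 electrons.
Q = [Cr3+(aq)] / [In3+(aq)] = 0.0356, so log Q = −1.448 and E = +0.407 − (0.0621/3)(−1.448) = +0.4370 V.
ΔG = −nFE = −(3)(96500)(+0.4370) J/mol = −127 kJ/mol.

−127 kJ/mol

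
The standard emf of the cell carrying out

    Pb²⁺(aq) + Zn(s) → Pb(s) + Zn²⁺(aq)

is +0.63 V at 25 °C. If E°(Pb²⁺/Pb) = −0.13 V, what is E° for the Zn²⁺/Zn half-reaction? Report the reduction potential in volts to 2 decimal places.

−0.76 V

In the reaction as written the Pb²⁺/Pb couple is reduced (cathode) and Zn²⁺/Zn is oxidized (anode), so E°cell = E°(Pb²⁺/Pb) − E°(Zn²⁺/Zn).
E°(Zn²⁺/Zn) = E°(cathode) − E°cell = −0.13 − (+0.63) = −0.76 V.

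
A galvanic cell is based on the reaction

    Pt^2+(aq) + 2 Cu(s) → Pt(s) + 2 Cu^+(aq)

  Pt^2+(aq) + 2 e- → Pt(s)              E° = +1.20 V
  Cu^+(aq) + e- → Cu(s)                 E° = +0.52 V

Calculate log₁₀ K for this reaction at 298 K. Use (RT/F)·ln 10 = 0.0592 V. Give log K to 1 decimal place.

log K = 23.0

The Pt²⁺/Pt couple is reduced (cathode); E°cell = +1.20 − (+0.52) = +0.68 V with n = 2.
At equilibrium E = 0, so log K = nE°cell / 0.0592 = (2)(+0.68) / 0.0592 = 23.0.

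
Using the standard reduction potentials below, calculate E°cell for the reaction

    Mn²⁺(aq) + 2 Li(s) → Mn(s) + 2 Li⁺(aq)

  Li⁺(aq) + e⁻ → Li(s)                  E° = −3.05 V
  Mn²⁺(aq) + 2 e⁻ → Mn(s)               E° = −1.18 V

+1.87 V

Mn²⁺(aq) gains electrons, so the Mn²⁺/Mn couple is the cathode; the Li⁺/Li couple is the anode.
E°cell = E°(cathode) − E°(anode) = −1.18 − (−3.05) = +1.87 V.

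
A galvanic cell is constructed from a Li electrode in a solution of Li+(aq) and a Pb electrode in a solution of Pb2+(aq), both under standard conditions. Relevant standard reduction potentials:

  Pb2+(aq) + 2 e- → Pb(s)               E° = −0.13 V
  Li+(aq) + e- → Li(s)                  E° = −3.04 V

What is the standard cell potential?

The Pb²⁺/Pb couple has the higher E°, so Pb ion is reduced (cathode) and Li is oxidized (anode).
E°cell = E°(cathode) − E°(anode) = −0.13 − (−3.04) = +2.91 V.

+2.91 V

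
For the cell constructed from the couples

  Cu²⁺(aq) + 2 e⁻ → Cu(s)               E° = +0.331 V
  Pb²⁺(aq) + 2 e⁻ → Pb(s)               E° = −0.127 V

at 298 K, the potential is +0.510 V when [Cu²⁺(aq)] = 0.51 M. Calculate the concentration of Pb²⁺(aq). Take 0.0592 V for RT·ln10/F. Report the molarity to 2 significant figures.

0.0089 M

With Cu²⁺/Cu at the cathode and Pb²⁺/Pb at the anode, E°cell = +0.331 − (−0.127) = +0.458 V (n = 2).
From the Nernst equation, log Q = n(E° − E)/0.0592 = 2·(+0.458 − (+0.510))/0.0592 = −1.757.
For Cu²⁺(aq) + Pb(s) → Cu(s) + Pb²⁺(aq), the reaction quotient is Q = [Pb²⁺(aq)] / [Cu²⁺(aq)].
Solving for the unknown gives log [Pb²⁺(aq)] = −2.049, so [Pb²⁺(aq)] ≈ 0.0089 M.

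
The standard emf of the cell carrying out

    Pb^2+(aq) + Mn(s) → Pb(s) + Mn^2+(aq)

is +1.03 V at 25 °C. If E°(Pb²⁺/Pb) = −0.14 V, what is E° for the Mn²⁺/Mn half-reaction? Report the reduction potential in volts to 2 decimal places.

In the reaction as written the Pb²⁺/Pb couple is reduced (cathode) and Mn²⁺/Mn is oxidized (anode), so E°cell = E°(Pb²⁺/Pb) − E°(Mn²⁺/Mn).
E°(Mn²⁺/Mn) = E°(cathode) − E°cell = −0.14 − (+1.03) = −1.17 V.

−1.17 V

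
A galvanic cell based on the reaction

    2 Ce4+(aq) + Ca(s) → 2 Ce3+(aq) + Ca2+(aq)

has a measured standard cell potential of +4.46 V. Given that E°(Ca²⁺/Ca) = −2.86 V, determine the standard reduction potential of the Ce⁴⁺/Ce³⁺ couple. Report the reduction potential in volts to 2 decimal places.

In the reaction as written the Ce⁴⁺/Ce³⁺ couple is reduced (cathode) and Ca²⁺/Ca is oxidized (anode), so E°cell = E°(Ce⁴⁺/Ce³⁺) − E°(Ca²⁺/Ca).
E°(Ce⁴⁺/Ce³⁺) = E°cell + E°(anode) = +4.46 + (−2.86) = +1.60 V.

+1.60 V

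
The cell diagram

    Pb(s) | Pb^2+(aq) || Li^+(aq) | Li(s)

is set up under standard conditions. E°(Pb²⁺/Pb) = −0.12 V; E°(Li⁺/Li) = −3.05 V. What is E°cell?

By convention the left-hand electrode in cell notation is the anode (oxidation) and the right-hand electrode is the cathode (reduction).
E°cell = E°(right) − E°(left) = −3.05 − (−0.12) = −2.93 V.
The negative sign shows that, as written, the cell would require an external voltage to drive the reaction.

−2.93 V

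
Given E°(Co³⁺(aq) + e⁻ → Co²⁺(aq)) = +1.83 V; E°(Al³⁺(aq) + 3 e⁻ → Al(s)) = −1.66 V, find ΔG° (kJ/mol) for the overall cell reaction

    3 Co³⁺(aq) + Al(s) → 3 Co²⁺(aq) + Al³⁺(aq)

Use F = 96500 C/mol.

In the reaction as written Co³⁺(aq) is reduced, so the Co³⁺/Co²⁺ couple is the cathode and Al³⁺/Al is the anode.
E°cell = +1.83 − (−1.66) = +3.49 V; balancing electrons gives n = 3.
ΔG° = −nFE°cell = −(3)(96500)(+3.49) J/mol = −1010 kJ/mol.

−1010 kJ/mol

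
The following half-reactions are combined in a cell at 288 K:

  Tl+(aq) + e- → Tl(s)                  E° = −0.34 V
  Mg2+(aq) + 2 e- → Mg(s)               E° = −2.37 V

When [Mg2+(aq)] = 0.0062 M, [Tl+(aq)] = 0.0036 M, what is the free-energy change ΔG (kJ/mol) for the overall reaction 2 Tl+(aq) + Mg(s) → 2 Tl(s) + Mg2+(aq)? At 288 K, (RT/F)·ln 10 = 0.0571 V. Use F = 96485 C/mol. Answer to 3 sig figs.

E°cell = −0.34 − (−2.37) = +2.03 V; the balanced reaction transfers n = 2 electrons.
Q = [Mg2+(aq)] / [Tl+(aq)]^2 = 478, so log Q = 2.680 and E = +2.03 − (0.0571/2)(2.680) = +1.9535 V.
ΔG = −nFE = −(2)(96485)(+1.9535) J/mol = −377 kJ/mol.

−377 kJ/mol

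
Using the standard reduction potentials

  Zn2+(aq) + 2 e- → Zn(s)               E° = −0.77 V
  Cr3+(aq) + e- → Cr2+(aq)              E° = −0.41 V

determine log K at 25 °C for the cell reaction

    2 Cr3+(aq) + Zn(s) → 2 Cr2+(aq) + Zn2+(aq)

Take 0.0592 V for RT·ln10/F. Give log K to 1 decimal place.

log K = 12.2

The Cr³⁺/Cr²⁺ couple is reduced (cathode); E°cell = −0.41 − (−0.77) = +0.36 V with n = 2.
At equilibrium E = 0, so log K = nE°cell / 0.0592 = (2)(+0.36) / 0.0592 = 12.2.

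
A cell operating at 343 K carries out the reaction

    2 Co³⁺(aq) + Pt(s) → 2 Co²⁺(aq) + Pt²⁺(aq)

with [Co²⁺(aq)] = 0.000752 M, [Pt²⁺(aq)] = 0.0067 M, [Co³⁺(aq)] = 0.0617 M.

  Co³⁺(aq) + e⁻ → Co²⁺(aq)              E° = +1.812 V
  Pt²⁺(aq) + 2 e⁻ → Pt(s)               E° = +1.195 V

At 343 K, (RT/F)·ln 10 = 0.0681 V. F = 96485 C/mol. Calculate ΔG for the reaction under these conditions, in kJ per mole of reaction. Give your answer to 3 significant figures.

With Co³⁺/Co²⁺ reduced at the cathode, E°cell = +1.812 − (+1.195) = +0.617 V and n = 2.
Here Q = ([Co²⁺(aq)]^2·[Pt²⁺(aq)]) / [Co³⁺(aq)]^2 = 9.95×10^−7 (log Q = −6.002), giving E = +0.617 − (0.0681/2)·(−6.002) = +0.8214 V.
Finally ΔG = −nFE = −(2)(96485 C/mol)(+0.8214 V) = −159 kJ/mol.

−159 kJ/mol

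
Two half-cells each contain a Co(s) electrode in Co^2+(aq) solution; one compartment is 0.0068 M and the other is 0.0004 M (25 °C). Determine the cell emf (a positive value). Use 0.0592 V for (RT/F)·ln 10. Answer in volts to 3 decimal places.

For a concentration cell E°cell = 0, since both electrodes use the same couple.
The compartment with the higher Co^2+(aq) concentration (0.0068 M) acts as the cathode; ions are reduced there and produced at the dilute (0.0004 M) anode.
With n = 2, Ecell = −(0.0592/2)·log([dilute]/[conc]) = −(0.0592/2)·log(0.0004/0.0068) = +0.036 V.

0.036 V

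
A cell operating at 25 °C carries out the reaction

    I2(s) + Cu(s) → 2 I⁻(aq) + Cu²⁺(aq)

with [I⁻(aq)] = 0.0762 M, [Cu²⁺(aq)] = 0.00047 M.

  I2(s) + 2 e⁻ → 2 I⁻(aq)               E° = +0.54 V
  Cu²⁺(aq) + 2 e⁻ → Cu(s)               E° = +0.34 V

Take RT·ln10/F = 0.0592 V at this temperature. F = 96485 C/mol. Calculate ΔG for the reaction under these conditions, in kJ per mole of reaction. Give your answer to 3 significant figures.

E°cell = +0.54 − (+0.34) = +0.20 V; the balanced reaction transfers n = 2 electrons.
Q = [I⁻(aq)]^2·[Cu²⁺(aq)] = 2.73×10^−6, so log Q = −5.564 and E = +0.20 − (0.0592/2)(−5.564) = +0.3647 V.
Finally ΔG = −nFE = −(2)(96485 C/mol)(+0.3647 V) = −70.4 kJ/mol.

−70.4 kJ/mol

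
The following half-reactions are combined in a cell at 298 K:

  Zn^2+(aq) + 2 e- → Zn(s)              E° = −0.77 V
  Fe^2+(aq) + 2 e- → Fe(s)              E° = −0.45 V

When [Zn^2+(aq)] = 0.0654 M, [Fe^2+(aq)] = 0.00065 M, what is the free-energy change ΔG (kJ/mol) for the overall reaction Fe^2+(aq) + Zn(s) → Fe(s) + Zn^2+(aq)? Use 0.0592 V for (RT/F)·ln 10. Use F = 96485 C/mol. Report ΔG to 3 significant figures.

The standard cell potential is −0.45 − (−0.77) = +0.32 V, with n = 2 electrons in the balanced equation.
Q = [Zn^2+(aq)] / [Fe^2+(aq)] = 101, so log Q = 2.003 and E = +0.32 − (0.0592/2)(2.003) = +0.2607 V.
Finally ΔG = −nFE = −(2)(96485 C/mol)(+0.2607 V) = −50.3 kJ/mol.

−50.3 kJ/mol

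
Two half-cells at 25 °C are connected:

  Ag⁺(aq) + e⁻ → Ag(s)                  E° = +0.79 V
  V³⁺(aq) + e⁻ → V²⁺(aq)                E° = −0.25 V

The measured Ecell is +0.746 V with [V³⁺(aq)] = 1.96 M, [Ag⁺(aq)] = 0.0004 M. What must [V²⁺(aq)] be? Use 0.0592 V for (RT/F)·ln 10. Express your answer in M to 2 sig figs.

0.053 M

With Ag⁺/Ag at the cathode and V³⁺/V²⁺ at the anode, E°cell = +0.79 − (−0.25) = +1.04 V (n = 1).
Since E = E° − (0.0592/n)·log Q, log Q = n(E° − E)/0.0592 = 4.966.
For Ag⁺(aq) + V²⁺(aq) → Ag(s) + V³⁺(aq), the reaction quotient is Q = [V³⁺(aq)] / ([Ag⁺(aq)]·[V²⁺(aq)]).
Solving for the unknown gives log [V²⁺(aq)] = −1.276, so [V²⁺(aq)] ≈ 0.053 M.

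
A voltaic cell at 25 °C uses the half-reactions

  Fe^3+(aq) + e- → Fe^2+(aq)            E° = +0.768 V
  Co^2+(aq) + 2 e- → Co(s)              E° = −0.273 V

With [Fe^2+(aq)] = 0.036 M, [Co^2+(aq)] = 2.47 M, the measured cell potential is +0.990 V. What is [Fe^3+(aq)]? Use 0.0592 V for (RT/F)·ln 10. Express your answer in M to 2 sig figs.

With Fe³⁺/Fe²⁺ at the cathode and Co²⁺/Co at the anode, E°cell = +0.768 − (−0.273) = +1.041 V (n = 2).
From the Nernst equation, log Q = n(E° − E)/0.0592 = 2·(+1.041 − (+0.990))/0.0592 = 1.723.
The balanced reaction is 2 Fe^3+(aq) + Co(s) → 2 Fe^2+(aq) + Co^2+(aq), so Q = ([Fe^2+(aq)]^2·[Co^2+(aq)]) / [Fe^3+(aq)]^2.
Solving for the unknown gives log [Fe^3+(aq)] = −2.109, so [Fe^3+(aq)] ≈ 0.0078 M.

0.0078 M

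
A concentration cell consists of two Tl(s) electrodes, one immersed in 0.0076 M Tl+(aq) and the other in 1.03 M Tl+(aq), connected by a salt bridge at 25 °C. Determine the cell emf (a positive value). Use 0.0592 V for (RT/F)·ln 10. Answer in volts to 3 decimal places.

0.126 V

For a concentration cell E°cell = 0, since both electrodes use the same couple.
The compartment with the higher Tl+(aq) concentration (1.03 M) acts as the cathode; ions are reduced there and produced at the dilute (0.0076 M) anode.
With n = 1, Ecell = −(0.0592/1)·log([dilute]/[conc]) = −(0.0592/1)·log(0.0076/1.03) = +0.126 V.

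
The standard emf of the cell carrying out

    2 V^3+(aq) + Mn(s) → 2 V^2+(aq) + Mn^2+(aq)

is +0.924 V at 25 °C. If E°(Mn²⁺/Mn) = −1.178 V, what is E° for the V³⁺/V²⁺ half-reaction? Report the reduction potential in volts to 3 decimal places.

In the reaction as written the V³⁺/V²⁺ couple is reduced (cathode) and Mn²⁺/Mn is oxidized (anode), so E°cell = E°(V³⁺/V²⁺) − E°(Mn²⁺/Mn).
E°(V³⁺/V²⁺) = E°cell + E°(anode) = +0.924 + (−1.178) = −0.254 V.

−0.254 V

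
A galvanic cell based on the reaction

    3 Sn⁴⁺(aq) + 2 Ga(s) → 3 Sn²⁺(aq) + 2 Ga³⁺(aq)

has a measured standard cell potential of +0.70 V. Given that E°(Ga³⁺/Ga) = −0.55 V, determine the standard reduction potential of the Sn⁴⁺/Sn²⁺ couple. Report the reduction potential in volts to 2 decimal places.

In the reaction as written the Sn⁴⁺/Sn²⁺ couple is reduced (cathode) and Ga³⁺/Ga is oxidized (anode), so E°cell = E°(Sn⁴⁺/Sn²⁺) − E°(Ga³⁺/Ga).
E°(Sn⁴⁺/Sn²⁺) = E°cell + E°(anode) = +0.70 + (−0.55) = +0.15 V.

+0.15 V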